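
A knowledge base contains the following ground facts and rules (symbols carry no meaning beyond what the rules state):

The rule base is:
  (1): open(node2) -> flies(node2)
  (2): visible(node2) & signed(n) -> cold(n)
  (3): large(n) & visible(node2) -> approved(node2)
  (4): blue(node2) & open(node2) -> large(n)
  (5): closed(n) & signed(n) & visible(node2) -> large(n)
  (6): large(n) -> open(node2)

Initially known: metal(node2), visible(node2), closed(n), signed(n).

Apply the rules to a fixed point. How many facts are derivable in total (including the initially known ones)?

9

Round 1 fires (2), (5), giving cold(n), large(n).
Round 2 fires (3), (6), giving approved(node2), open(node2).
Round 3 fires (1), giving flies(node2).
Closure: {approved(node2), closed(n), cold(n), flies(node2), large(n), metal(node2), open(node2), signed(n), visible(node2)} — 9 facts.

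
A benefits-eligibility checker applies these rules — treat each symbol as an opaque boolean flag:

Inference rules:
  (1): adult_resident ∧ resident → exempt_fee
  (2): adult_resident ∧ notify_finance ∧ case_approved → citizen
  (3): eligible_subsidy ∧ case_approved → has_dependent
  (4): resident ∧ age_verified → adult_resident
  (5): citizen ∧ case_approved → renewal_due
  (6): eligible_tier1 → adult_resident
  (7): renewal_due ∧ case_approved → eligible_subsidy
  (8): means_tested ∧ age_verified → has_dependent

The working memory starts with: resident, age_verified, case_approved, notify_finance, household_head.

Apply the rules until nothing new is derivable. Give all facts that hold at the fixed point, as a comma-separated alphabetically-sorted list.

Round 1 — (4), derive adult_resident.
Round 2 — (1), (2), derive exempt_fee, citizen.
Round 3 — (5), derive renewal_due.
Round 4 — (7), derive eligible_subsidy.
Round 5 — (3), derive has_dependent.

adult_resident, age_verified, case_approved, citizen, eligible_subsidy, exempt_fee, has_dependent, household_head, notify_finance, renewal_due, resident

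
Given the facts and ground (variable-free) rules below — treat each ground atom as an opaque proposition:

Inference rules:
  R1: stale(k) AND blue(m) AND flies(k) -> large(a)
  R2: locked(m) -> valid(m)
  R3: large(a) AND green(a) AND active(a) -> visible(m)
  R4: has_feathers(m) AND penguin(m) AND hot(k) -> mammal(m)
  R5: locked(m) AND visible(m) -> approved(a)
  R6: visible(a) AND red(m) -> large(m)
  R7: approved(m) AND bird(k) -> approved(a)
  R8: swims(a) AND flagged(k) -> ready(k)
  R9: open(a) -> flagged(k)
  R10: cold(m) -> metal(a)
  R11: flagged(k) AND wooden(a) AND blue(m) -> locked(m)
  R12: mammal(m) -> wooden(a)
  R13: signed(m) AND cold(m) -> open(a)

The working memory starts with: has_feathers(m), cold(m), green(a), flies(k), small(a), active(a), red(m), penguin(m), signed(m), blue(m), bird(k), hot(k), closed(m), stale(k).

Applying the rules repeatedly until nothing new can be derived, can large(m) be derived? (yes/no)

[1] R1 [stale(k) AND blue(m) AND flies(k) -> large(a)]; R4 [has_feathers(m) AND penguin(m) AND hot(k) -> mammal(m)]; R10 [cold(m) -> metal(a)]; R13 [signed(m) AND cold(m) -> open(a)]. ⇒ new: large(a), mammal(m), metal(a), open(a).
[2] R3 [large(a) AND green(a) AND active(a) -> visible(m)]; R9 [open(a) -> flagged(k)]; R12 [mammal(m) -> wooden(a)]. ⇒ new: visible(m), flagged(k), wooden(a).
[3] R11 [flagged(k) AND wooden(a) AND blue(m) -> locked(m)]. ⇒ new: locked(m).
[4] R2 [locked(m) -> valid(m)]; R5 [locked(m) AND visible(m) -> approved(a)]. ⇒ new: valid(m), approved(a).
Fixed point reached. large(m) is concluded only by R6; R6 needs visible(a) (never derived).

no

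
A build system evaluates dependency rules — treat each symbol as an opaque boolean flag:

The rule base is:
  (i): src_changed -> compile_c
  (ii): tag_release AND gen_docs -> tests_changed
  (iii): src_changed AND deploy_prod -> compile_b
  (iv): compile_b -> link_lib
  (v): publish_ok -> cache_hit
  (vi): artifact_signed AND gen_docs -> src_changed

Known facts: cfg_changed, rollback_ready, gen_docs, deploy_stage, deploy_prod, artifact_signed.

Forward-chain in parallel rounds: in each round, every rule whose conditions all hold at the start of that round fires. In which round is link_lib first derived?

3

Round 1 — (vi), derive src_changed.
Round 2 — (i), (iii), derive compile_c, compile_b.
Round 3 — (iv), derive link_lib.
link_lib first appears in round 3.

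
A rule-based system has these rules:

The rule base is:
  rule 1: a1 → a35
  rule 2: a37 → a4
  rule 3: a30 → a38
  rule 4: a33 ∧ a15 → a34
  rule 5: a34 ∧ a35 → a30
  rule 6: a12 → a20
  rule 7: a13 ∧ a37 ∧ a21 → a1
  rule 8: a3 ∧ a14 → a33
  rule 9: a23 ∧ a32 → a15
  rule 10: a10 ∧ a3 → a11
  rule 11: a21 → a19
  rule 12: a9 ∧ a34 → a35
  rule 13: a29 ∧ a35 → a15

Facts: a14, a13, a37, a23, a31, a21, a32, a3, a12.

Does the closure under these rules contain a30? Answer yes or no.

Round 1: rule 2 [a37 → a4]; rule 6 [a12 → a20]; rule 7 [a13 ∧ a37 ∧ a21 → a1]; rule 8 [a3 ∧ a14 → a33]; rule 9 [a23 ∧ a32 → a15]; rule 11 [a21 → a19]. New: a4, a20, a1, a33, a15, a19.
Round 2: rule 1 [a1 → a35]; rule 4 [a33 ∧ a15 → a34]. New: a35, a34.
Round 3: rule 5 [a34 ∧ a35 → a30]. New: a30.
Round 4: rule 3 [a30 → a38]. New: a38.
a30 appears in round 3, so it is derivable.

yes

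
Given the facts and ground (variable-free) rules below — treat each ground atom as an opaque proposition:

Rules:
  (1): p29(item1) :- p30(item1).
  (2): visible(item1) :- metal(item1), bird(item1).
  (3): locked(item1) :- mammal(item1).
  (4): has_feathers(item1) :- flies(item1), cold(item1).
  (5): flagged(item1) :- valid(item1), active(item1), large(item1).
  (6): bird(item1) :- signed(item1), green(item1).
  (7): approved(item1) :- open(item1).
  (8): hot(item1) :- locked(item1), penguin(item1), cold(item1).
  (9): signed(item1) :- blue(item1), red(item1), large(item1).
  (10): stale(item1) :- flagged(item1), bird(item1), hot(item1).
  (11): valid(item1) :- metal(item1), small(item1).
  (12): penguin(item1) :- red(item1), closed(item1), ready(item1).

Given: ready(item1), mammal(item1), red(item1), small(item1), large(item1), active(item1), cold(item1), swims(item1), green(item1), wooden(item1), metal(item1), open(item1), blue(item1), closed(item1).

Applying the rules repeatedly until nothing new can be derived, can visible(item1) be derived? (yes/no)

Round 1: (3) [locked(item1) :- mammal(item1).]; (7) [approved(item1) :- open(item1).]; (9) [signed(item1) :- blue(item1), red(item1), large(item1).]; (11) [valid(item1) :- metal(item1), small(item1).]; (12) [penguin(item1) :- red(item1), closed(item1), ready(item1).]. Adds locked(item1), approved(item1), signed(item1), valid(item1), penguin(item1).
Round 2: (5) [flagged(item1) :- valid(item1), active(item1), large(item1).]; (6) [bird(item1) :- signed(item1), green(item1).]; (8) [hot(item1) :- locked(item1), penguin(item1), cold(item1).]. Adds flagged(item1), bird(item1), hot(item1).
Round 3: (2) [visible(item1) :- metal(item1), bird(item1).]; (10) [stale(item1) :- flagged(item1), bird(item1), hot(item1).]. Adds visible(item1), stale(item1).
visible(item1) appears in round 3, so it is derivable.

yes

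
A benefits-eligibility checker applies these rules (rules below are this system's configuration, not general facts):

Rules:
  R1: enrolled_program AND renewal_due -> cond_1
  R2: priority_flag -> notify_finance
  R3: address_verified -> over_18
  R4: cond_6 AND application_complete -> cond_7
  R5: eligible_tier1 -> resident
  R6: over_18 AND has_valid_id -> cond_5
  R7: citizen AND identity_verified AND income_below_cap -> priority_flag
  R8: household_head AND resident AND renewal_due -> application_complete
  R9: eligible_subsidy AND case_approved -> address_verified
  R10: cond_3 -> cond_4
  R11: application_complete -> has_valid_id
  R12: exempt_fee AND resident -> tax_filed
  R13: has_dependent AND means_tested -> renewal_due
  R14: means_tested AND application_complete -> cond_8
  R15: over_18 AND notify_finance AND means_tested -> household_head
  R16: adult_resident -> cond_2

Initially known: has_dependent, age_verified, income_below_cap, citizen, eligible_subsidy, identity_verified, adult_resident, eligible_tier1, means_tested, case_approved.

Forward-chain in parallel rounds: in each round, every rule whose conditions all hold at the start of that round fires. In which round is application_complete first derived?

Round 1 — R5, R7, R9, R13, R16, derive resident, priority_flag, address_verified, renewal_due, cond_2.
Round 2 — R2, R3, derive notify_finance, over_18.
Round 3 — R15, derive household_head.
Round 4 — R8, derive application_complete.
application_complete first appears in round 4.

4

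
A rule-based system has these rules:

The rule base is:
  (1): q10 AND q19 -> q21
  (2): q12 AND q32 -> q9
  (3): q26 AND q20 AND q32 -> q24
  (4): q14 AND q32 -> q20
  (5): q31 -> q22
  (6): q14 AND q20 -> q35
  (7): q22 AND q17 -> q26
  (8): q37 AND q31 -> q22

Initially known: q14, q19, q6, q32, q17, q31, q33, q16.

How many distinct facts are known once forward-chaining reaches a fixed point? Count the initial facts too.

13

Round 1: (4) [q14 AND q32 -> q20]; (5) [q31 -> q22]. Adds q20, q22.
Round 2: (6) [q14 AND q20 -> q35]; (7) [q22 AND q17 -> q26]. Adds q35, q26.
Round 3: (3) [q26 AND q20 AND q32 -> q24]. Adds q24.
Closure: {q14, q16, q17, q19, q20, q22, q24, q26, q31, q32, q33, q35, q6} — 13 facts.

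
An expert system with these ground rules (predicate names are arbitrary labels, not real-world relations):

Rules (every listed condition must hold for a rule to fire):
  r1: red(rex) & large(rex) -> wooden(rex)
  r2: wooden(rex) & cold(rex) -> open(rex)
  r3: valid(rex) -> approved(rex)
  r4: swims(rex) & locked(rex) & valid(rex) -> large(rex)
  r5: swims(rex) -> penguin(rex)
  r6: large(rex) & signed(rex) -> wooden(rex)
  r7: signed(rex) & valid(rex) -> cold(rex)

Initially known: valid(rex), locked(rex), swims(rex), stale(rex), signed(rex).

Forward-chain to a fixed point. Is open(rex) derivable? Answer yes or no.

yes

Round 1: r3 [valid(rex) -> approved(rex)]; r4 [swims(rex) & locked(rex) & valid(rex) -> large(rex)]; r5 [swims(rex) -> penguin(rex)]; r7 [signed(rex) & valid(rex) -> cold(rex)]. Adds approved(rex), large(rex), penguin(rex), cold(rex).
Round 2: r6 [large(rex) & signed(rex) -> wooden(rex)]. Adds wooden(rex).
Round 3: r2 [wooden(rex) & cold(rex) -> open(rex)]. Adds open(rex).
open(rex) appears in round 3, so it is derivable.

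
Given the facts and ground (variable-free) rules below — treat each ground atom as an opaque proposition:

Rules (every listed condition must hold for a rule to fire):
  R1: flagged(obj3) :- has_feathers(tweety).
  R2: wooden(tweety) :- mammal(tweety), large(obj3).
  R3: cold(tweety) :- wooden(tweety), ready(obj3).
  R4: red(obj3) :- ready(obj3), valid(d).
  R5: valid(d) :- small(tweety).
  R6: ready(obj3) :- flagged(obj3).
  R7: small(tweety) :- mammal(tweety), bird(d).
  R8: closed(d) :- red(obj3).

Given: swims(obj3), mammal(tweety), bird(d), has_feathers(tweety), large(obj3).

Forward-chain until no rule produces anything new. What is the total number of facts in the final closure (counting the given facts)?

13

[1] R1 [flagged(obj3) :- has_feathers(tweety).]; R2 [wooden(tweety) :- mammal(tweety), large(obj3).]; R7 [small(tweety) :- mammal(tweety), bird(d).]. ⇒ new: flagged(obj3), wooden(tweety), small(tweety).
[2] R5 [valid(d) :- small(tweety).]; R6 [ready(obj3) :- flagged(obj3).]. ⇒ new: valid(d), ready(obj3).
[3] R3 [cold(tweety) :- wooden(tweety), ready(obj3).]; R4 [red(obj3) :- ready(obj3), valid(d).]. ⇒ new: cold(tweety), red(obj3).
[4] R8 [closed(d) :- red(obj3).]. ⇒ new: closed(d).
Closure: {bird(d), closed(d), cold(tweety), flagged(obj3), has_feathers(tweety), large(obj3), mammal(tweety), ready(obj3), red(obj3), small(tweety), swims(obj3), valid(d), wooden(tweety)} — 13 facts.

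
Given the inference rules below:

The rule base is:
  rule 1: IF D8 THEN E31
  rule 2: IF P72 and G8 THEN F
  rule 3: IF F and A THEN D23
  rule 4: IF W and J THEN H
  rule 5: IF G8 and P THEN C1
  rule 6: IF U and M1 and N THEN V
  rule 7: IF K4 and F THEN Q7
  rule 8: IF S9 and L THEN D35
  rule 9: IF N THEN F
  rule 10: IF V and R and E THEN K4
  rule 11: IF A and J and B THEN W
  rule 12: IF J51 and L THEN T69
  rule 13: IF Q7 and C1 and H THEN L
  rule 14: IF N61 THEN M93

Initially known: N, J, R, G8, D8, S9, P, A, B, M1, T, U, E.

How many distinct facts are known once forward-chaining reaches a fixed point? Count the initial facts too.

24

Round 1: rule 1 [IF D8 THEN E31]; rule 5 [IF G8 and P THEN C1]; rule 6 [IF U and M1 and N THEN V]; rule 9 [IF N THEN F]; rule 11 [IF A and J and B THEN W]. Adds E31, C1, V, F, W.
Round 2: rule 3 [IF F and A THEN D23]; rule 4 [IF W and J THEN H]; rule 10 [IF V and R and E THEN K4]. Adds D23, H, K4.
Round 3: rule 7 [IF K4 and F THEN Q7]. Adds Q7.
Round 4: rule 13 [IF Q7 and C1 and H THEN L]. Adds L.
Round 5: rule 8 [IF S9 and L THEN D35]. Adds D35.
Closure: {A, B, C1, D23, D35, D8, E, E31, F, G8, H, J, K4, L, M1, N, P, Q7, R, S9, T, U, V, W} — 24 facts.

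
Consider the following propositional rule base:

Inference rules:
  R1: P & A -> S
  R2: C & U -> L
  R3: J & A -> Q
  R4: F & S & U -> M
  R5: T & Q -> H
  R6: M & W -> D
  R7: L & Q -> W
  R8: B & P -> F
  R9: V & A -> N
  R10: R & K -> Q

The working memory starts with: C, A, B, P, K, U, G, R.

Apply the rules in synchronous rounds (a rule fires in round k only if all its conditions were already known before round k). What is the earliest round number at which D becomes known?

3

Round 1 — R1, R2, R8, R10, derive S, L, F, Q.
Round 2 — R4, R7, derive M, W.
Round 3 — R6, derive D.
D first appears in round 3.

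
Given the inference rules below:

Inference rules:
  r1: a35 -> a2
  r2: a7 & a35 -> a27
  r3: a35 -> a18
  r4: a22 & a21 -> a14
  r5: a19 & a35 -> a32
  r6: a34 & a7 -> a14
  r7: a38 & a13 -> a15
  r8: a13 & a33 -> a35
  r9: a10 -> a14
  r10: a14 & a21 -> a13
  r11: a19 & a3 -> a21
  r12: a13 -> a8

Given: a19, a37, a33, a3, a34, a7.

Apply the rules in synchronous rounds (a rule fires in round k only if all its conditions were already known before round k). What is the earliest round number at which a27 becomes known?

Round 1 fires r6, r11, giving a14, a21.
Round 2 fires r10, giving a13.
Round 3 fires r8, r12, giving a35, a8.
Round 4 fires r1, r2, r3, r5, giving a2, a27, a18, a32.
a27 first appears in round 4.

4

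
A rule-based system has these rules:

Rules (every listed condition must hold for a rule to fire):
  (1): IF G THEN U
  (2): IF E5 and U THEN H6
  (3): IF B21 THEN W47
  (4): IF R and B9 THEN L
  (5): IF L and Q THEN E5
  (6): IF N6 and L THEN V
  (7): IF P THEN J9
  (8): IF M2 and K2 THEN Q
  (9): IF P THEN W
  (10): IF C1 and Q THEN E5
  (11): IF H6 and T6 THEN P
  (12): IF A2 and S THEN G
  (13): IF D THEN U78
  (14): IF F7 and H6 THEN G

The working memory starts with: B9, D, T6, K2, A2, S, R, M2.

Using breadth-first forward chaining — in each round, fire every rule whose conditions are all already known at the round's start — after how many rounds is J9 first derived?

[1] (4) [IF R and B9 THEN L]; (8) [IF M2 and K2 THEN Q]; (12) [IF A2 and S THEN G]; (13) [IF D THEN U78]. ⇒ new: L, Q, G, U78.
[2] (1) [IF G THEN U]; (5) [IF L and Q THEN E5]. ⇒ new: U, E5.
[3] (2) [IF E5 and U THEN H6]. ⇒ new: H6.
[4] (11) [IF H6 and T6 THEN P]. ⇒ new: P.
[5] (7) [IF P THEN J9]; (9) [IF P THEN W]. ⇒ new: J9, W.
J9 first appears in round 5.

5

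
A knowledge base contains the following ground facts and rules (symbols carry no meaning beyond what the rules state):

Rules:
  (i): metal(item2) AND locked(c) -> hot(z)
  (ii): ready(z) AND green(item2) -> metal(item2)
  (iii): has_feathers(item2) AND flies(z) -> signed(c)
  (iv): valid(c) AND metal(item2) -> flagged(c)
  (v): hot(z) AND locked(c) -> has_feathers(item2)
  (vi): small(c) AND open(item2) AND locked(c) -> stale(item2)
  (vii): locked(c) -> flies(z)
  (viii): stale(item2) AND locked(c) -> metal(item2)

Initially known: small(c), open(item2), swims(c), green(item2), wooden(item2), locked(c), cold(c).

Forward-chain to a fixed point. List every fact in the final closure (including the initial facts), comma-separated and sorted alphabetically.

cold(c), flies(z), green(item2), has_feathers(item2), hot(z), locked(c), metal(item2), open(item2), signed(c), small(c), stale(item2), swims(c), wooden(item2)

Round 1 fires (vi), (vii), giving stale(item2), flies(z).
Round 2 fires (viii), giving metal(item2).
Round 3 fires (i), giving hot(z).
Round 4 fires (v), giving has_feathers(item2).
Round 5 fires (iii), giving signed(c).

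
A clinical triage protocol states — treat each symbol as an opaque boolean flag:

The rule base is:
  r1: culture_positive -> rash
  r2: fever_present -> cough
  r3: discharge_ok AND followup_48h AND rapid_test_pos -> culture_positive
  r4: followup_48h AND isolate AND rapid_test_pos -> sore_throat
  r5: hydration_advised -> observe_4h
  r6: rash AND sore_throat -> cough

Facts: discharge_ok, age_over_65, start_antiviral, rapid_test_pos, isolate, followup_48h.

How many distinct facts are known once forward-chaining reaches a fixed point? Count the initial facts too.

Round 1: r3 [discharge_ok AND followup_48h AND rapid_test_pos -> culture_positive]; r4 [followup_48h AND isolate AND rapid_test_pos -> sore_throat]. Adds culture_positive, sore_throat.
Round 2: r1 [culture_positive -> rash]. Adds rash.
Round 3: r6 [rash AND sore_throat -> cough]. Adds cough.
Closure: {age_over_65, cough, culture_positive, discharge_ok, followup_48h, isolate, rapid_test_pos, rash, sore_throat, start_antiviral} — 10 facts.

10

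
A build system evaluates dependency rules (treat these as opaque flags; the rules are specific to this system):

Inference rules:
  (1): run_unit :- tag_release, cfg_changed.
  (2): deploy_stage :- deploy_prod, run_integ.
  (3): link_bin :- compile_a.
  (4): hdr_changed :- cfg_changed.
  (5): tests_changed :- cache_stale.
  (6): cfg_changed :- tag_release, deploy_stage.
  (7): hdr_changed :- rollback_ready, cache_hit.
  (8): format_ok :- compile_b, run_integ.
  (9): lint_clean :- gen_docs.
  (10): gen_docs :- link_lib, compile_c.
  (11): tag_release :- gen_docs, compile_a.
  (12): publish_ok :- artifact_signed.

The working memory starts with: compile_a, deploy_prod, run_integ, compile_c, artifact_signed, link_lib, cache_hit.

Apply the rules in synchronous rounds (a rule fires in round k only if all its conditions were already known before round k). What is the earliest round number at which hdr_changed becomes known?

Round 1: (2) [deploy_stage :- deploy_prod, run_integ.]; (3) [link_bin :- compile_a.]; (10) [gen_docs :- link_lib, compile_c.]; (12) [publish_ok :- artifact_signed.]. Adds deploy_stage, link_bin, gen_docs, publish_ok.
Round 2: (9) [lint_clean :- gen_docs.]; (11) [tag_release :- gen_docs, compile_a.]. Adds lint_clean, tag_release.
Round 3: (6) [cfg_changed :- tag_release, deploy_stage.]. Adds cfg_changed.
Round 4: (1) [run_unit :- tag_release, cfg_changed.]; (4) [hdr_changed :- cfg_changed.]. Adds run_unit, hdr_changed.
hdr_changed first appears in round 4.

4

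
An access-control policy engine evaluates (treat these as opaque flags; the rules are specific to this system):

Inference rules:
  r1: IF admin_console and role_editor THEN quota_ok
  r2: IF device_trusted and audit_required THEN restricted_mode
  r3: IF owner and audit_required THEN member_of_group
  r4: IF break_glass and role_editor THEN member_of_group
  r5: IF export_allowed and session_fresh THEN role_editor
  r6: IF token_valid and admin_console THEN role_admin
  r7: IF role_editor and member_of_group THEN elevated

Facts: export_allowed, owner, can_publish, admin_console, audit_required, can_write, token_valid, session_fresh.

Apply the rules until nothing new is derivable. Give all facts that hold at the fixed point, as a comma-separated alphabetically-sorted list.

admin_console, audit_required, can_publish, can_write, elevated, export_allowed, member_of_group, owner, quota_ok, role_admin, role_editor, session_fresh, token_valid

Round 1 fires r3, r5, r6, giving member_of_group, role_editor, role_admin.
Round 2 fires r1, r7, giving quota_ok, elevated.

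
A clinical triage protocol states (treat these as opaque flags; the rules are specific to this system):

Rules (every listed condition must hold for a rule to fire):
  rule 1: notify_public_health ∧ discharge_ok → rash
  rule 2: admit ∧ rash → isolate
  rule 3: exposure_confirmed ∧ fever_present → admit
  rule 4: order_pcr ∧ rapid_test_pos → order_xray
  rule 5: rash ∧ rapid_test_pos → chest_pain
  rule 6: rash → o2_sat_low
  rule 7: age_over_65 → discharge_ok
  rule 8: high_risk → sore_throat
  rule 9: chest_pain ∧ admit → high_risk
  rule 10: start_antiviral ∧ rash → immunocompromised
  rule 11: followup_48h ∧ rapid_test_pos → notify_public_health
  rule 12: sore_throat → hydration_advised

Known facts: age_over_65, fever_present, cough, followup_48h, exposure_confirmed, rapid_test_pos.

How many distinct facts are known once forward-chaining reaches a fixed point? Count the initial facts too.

Round 1 — rule 3, rule 7, rule 11, derive admit, discharge_ok, notify_public_health.
Round 2 — rule 1, derive rash.
Round 3 — rule 2, rule 5, rule 6, derive isolate, chest_pain, o2_sat_low.
Round 4 — rule 9, derive high_risk.
Round 5 — rule 8, derive sore_throat.
Round 6 — rule 12, derive hydration_advised.
Closure: {admit, age_over_65, chest_pain, cough, discharge_ok, exposure_confirmed, fever_present, followup_48h, high_risk, hydration_advised, isolate, notify_public_health, o2_sat_low, rapid_test_pos, rash, sore_throat} — 16 facts.

16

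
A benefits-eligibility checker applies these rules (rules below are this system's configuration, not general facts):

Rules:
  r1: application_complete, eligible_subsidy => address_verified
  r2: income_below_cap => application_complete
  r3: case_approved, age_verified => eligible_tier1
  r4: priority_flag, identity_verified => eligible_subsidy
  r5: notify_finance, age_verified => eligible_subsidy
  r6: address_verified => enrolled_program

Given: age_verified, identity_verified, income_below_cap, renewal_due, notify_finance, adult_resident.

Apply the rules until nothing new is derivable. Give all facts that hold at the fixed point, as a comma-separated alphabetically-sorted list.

address_verified, adult_resident, age_verified, application_complete, eligible_subsidy, enrolled_program, identity_verified, income_below_cap, notify_finance, renewal_due

Round 1: r2 [income_below_cap => application_complete]; r5 [notify_finance, age_verified => eligible_subsidy]. Adds application_complete, eligible_subsidy.
Round 2: r1 [application_complete, eligible_subsidy => address_verified]. Adds address_verified.
Round 3: r6 [address_verified => enrolled_program]. Adds enrolled_program.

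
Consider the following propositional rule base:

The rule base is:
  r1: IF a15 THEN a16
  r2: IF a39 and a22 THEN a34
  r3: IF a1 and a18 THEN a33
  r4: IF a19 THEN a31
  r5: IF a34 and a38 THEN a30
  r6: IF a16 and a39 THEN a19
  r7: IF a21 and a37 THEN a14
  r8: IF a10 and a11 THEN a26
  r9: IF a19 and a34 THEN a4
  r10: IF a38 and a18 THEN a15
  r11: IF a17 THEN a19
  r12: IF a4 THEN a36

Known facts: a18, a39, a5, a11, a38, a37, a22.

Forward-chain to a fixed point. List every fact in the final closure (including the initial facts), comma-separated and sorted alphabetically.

a11, a15, a16, a18, a19, a22, a30, a31, a34, a36, a37, a38, a39, a4, a5

Round 1: r2 [IF a39 and a22 THEN a34]; r10 [IF a38 and a18 THEN a15]. Adds a34, a15.
Round 2: r1 [IF a15 THEN a16]; r5 [IF a34 and a38 THEN a30]. Adds a16, a30.
Round 3: r6 [IF a16 and a39 THEN a19]. Adds a19.
Round 4: r4 [IF a19 THEN a31]; r9 [IF a19 and a34 THEN a4]. Adds a31, a4.
Round 5: r12 [IF a4 THEN a36]. Adds a36.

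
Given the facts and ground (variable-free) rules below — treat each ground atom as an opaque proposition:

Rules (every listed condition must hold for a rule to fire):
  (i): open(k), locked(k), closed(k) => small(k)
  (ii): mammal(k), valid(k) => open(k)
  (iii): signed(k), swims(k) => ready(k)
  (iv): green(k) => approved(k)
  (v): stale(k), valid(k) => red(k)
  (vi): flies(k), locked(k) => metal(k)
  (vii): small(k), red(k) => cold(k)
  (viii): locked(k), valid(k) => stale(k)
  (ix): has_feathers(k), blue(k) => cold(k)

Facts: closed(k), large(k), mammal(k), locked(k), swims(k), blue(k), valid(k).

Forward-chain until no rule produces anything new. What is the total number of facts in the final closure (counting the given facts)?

Round 1: (ii) [mammal(k), valid(k) => open(k)]; (viii) [locked(k), valid(k) => stale(k)]. New: open(k), stale(k).
Round 2: (i) [open(k), locked(k), closed(k) => small(k)]; (v) [stale(k), valid(k) => red(k)]. New: small(k), red(k).
Round 3: (vii) [small(k), red(k) => cold(k)]. New: cold(k).
Closure: {blue(k), closed(k), cold(k), large(k), locked(k), mammal(k), open(k), red(k), small(k), stale(k), swims(k), valid(k)} — 12 facts.

12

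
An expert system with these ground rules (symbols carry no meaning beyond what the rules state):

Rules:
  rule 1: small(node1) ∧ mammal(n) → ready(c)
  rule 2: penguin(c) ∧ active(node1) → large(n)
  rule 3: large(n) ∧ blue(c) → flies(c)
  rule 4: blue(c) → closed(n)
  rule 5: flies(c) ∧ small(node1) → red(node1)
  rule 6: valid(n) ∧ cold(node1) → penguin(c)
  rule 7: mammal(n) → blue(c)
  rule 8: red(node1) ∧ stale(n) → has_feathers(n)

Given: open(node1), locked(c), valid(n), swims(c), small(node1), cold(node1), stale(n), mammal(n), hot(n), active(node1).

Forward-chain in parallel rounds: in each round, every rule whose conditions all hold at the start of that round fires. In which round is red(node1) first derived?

4

Round 1 fires rule 1, rule 6, rule 7, giving ready(c), penguin(c), blue(c).
Round 2 fires rule 2, rule 4, giving large(n), closed(n).
Round 3 fires rule 3, giving flies(c).
Round 4 fires rule 5, giving red(node1).
red(node1) first appears in round 4.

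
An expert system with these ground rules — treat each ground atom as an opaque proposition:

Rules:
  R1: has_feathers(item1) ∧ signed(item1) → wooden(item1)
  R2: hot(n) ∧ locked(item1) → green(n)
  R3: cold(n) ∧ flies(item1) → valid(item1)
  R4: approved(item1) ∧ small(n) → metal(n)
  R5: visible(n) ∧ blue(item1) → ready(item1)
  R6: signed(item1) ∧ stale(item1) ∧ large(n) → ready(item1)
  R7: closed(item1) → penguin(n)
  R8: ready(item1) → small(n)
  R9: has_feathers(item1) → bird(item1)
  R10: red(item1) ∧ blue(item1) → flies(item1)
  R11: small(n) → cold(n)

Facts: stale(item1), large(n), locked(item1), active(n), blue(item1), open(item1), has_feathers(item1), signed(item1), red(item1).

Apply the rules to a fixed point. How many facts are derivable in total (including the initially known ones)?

16

[1] R1 [has_feathers(item1) ∧ signed(item1) → wooden(item1)]; R6 [signed(item1) ∧ stale(item1) ∧ large(n) → ready(item1)]; R9 [has_feathers(item1) → bird(item1)]; R10 [red(item1) ∧ blue(item1) → flies(item1)]. ⇒ new: wooden(item1), ready(item1), bird(item1), flies(item1).
[2] R8 [ready(item1) → small(n)]. ⇒ new: small(n).
[3] R11 [small(n) → cold(n)]. ⇒ new: cold(n).
[4] R3 [cold(n) ∧ flies(item1) → valid(item1)]. ⇒ new: valid(item1).
Closure: {active(n), bird(item1), blue(item1), cold(n), flies(item1), has_feathers(item1), large(n), locked(item1), open(item1), ready(item1), red(item1), signed(item1), small(n), stale(item1), valid(item1), wooden(item1)} — 16 facts.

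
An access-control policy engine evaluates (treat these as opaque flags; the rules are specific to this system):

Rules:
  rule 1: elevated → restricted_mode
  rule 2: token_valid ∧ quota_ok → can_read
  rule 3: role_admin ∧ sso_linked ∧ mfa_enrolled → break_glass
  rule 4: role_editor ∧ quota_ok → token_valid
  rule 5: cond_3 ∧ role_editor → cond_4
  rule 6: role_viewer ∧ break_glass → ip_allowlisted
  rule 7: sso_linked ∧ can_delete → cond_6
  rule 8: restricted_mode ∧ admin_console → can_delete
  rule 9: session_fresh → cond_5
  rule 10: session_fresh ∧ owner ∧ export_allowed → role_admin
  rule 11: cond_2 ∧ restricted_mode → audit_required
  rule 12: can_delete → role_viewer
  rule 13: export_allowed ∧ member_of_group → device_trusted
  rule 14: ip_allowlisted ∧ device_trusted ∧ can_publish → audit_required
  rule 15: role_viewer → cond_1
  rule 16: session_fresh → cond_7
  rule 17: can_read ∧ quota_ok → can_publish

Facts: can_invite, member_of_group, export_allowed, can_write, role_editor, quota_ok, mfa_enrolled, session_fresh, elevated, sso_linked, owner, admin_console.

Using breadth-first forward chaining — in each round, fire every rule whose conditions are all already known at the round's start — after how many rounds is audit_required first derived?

Round 1: rule 1 [elevated → restricted_mode]; rule 4 [role_editor ∧ quota_ok → token_valid]; rule 9 [session_fresh → cond_5]; rule 10 [session_fresh ∧ owner ∧ export_allowed → role_admin]; rule 13 [export_allowed ∧ member_of_group → device_trusted]; rule 16 [session_fresh → cond_7]. Adds restricted_mode, token_valid, cond_5, role_admin, device_trusted, cond_7.
Round 2: rule 2 [token_valid ∧ quota_ok → can_read]; rule 3 [role_admin ∧ sso_linked ∧ mfa_enrolled → break_glass]; rule 8 [restricted_mode ∧ admin_console → can_delete]. Adds can_read, break_glass, can_delete.
Round 3: rule 7 [sso_linked ∧ can_delete → cond_6]; rule 12 [can_delete → role_viewer]; rule 17 [can_read ∧ quota_ok → can_publish]. Adds cond_6, role_viewer, can_publish.
Round 4: rule 6 [role_viewer ∧ break_glass → ip_allowlisted]; rule 15 [role_viewer → cond_1]. Adds ip_allowlisted, cond_1.
Round 5: rule 14 [ip_allowlisted ∧ device_trusted ∧ can_publish → audit_required]. Adds audit_required.
audit_required first appears in round 5.

5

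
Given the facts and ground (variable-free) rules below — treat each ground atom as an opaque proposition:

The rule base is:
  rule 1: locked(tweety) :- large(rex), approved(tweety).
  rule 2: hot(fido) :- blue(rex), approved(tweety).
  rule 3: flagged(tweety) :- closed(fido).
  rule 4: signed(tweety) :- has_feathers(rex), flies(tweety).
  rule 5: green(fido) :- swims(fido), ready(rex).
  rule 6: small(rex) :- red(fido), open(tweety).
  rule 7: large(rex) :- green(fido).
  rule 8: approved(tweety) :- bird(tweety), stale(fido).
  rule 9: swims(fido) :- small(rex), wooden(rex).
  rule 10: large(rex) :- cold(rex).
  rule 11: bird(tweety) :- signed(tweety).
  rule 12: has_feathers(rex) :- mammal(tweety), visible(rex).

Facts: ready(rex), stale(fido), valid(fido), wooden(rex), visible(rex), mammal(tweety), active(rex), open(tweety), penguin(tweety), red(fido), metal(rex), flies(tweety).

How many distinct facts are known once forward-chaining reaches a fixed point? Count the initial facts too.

Round 1: rule 6 [small(rex) :- red(fido), open(tweety).]; rule 12 [has_feathers(rex) :- mammal(tweety), visible(rex).]. New: small(rex), has_feathers(rex).
Round 2: rule 4 [signed(tweety) :- has_feathers(rex), flies(tweety).]; rule 9 [swims(fido) :- small(rex), wooden(rex).]. New: signed(tweety), swims(fido).
Round 3: rule 5 [green(fido) :- swims(fido), ready(rex).]; rule 11 [bird(tweety) :- signed(tweety).]. New: green(fido), bird(tweety).
Round 4: rule 7 [large(rex) :- green(fido).]; rule 8 [approved(tweety) :- bird(tweety), stale(fido).]. New: large(rex), approved(tweety).
Round 5: rule 1 [locked(tweety) :- large(rex), approved(tweety).]. New: locked(tweety).
Closure: {active(rex), approved(tweety), bird(tweety), flies(tweety), green(fido), has_feathers(rex), large(rex), locked(tweety), mammal(tweety), metal(rex), open(tweety), penguin(tweety), ready(rex), red(fido), signed(tweety), small(rex), stale(fido), swims(fido), valid(fido), visible(rex), wooden(rex)} — 21 facts.

21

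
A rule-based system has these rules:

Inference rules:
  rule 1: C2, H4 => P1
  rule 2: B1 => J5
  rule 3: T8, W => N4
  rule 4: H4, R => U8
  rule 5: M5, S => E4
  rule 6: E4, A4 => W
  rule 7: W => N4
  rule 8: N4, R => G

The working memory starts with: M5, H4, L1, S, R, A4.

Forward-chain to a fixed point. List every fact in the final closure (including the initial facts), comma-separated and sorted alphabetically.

A4, E4, G, H4, L1, M5, N4, R, S, U8, W

Round 1 — rule 4, rule 5, derive U8, E4.
Round 2 — rule 6, derive W.
Round 3 — rule 7, derive N4.
Round 4 — rule 8, derive G.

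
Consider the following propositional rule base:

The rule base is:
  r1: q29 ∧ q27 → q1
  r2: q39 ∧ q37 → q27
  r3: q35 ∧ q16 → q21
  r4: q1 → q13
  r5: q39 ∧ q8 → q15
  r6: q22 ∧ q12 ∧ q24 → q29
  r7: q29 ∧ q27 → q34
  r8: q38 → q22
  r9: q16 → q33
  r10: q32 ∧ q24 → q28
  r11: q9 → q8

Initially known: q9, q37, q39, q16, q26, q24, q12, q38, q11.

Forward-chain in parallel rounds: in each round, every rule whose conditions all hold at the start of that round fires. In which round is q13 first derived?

Round 1 fires r2, r8, r9, r11, giving q27, q22, q33, q8.
Round 2 fires r5, r6, giving q15, q29.
Round 3 fires r1, r7, giving q1, q34.
Round 4 fires r4, giving q13.
q13 first appears in round 4.

4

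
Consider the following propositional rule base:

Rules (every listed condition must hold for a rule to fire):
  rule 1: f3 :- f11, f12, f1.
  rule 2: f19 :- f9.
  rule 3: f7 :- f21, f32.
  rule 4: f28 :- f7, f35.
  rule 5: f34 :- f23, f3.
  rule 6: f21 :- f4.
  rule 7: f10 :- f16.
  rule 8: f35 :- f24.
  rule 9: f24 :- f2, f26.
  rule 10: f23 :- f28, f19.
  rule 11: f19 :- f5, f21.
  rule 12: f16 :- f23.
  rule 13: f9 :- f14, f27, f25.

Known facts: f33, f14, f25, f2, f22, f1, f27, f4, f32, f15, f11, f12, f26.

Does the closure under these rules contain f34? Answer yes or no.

Round 1 — rule 1, rule 6, rule 9, rule 13, derive f3, f21, f24, f9.
Round 2 — rule 2, rule 3, rule 8, derive f19, f7, f35.
Round 3 — rule 4, derive f28.
Round 4 — rule 10, derive f23.
Round 5 — rule 5, rule 12, derive f34, f16.
Round 6 — rule 7, derive f10.
f34 appears in round 5, so it is derivable.

yes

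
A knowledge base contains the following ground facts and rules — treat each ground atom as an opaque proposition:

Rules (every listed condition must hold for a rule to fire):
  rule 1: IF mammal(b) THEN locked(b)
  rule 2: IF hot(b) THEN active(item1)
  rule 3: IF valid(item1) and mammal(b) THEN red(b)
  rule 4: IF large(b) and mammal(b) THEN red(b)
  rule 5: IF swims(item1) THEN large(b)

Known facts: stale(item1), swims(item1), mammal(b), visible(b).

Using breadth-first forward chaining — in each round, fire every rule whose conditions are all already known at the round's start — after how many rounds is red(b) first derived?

Round 1 fires rule 1, rule 5, giving locked(b), large(b).
Round 2 fires rule 4, giving red(b).
red(b) first appears in round 2.

2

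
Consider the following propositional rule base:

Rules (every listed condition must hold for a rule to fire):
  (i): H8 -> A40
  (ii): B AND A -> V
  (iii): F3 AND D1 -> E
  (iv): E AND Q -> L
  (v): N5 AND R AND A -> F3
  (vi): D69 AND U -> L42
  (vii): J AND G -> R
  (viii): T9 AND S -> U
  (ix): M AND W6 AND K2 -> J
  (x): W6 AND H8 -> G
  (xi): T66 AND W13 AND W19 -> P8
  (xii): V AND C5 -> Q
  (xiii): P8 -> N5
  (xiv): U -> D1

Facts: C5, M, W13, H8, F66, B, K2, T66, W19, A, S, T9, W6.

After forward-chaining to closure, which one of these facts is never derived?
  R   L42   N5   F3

[1] (i) [H8 -> A40]; (ii) [B AND A -> V]; (viii) [T9 AND S -> U]; (ix) [M AND W6 AND K2 -> J]; (x) [W6 AND H8 -> G]; (xi) [T66 AND W13 AND W19 -> P8]. ⇒ new: A40, V, U, J, G, P8.
[2] (vii) [J AND G -> R]; (xii) [V AND C5 -> Q]; (xiii) [P8 -> N5]; (xiv) [U -> D1]. ⇒ new: R, Q, N5, D1.
[3] (v) [N5 AND R AND A -> F3]. ⇒ new: F3.
[4] (iii) [F3 AND D1 -> E]. ⇒ new: E.
[5] (iv) [E AND Q -> L]. ⇒ new: L.
Derived: F3 (round 3), R (round 2), N5 (round 2). L42 never appears in any round.

L42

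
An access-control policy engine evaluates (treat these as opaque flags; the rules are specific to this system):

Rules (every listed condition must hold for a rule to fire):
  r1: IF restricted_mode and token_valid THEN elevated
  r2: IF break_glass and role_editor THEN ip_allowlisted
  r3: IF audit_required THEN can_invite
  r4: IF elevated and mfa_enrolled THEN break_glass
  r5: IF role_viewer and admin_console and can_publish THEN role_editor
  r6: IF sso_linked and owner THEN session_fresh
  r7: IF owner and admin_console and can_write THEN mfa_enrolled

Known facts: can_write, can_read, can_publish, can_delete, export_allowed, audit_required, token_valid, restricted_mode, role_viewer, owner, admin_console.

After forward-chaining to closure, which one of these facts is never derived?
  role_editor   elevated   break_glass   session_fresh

Round 1 fires r1, r3, r5, r7, giving elevated, can_invite, role_editor, mfa_enrolled.
Round 2 fires r4, giving break_glass.
Round 3 fires r2, giving ip_allowlisted.
Derived: break_glass (round 2), role_editor (round 1), elevated (round 1). session_fresh never appears in any round.

session_fresh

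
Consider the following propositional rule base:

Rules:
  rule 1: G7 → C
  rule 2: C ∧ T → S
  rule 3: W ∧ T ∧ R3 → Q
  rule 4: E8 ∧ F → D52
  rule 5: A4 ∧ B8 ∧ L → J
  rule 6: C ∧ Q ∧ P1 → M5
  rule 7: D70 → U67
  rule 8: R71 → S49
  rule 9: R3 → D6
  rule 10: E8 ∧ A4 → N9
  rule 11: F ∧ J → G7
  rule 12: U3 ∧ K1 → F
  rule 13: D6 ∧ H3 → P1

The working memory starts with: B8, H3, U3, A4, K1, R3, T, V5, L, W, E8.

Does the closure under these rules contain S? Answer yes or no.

[1] rule 3 [W ∧ T ∧ R3 → Q]; rule 5 [A4 ∧ B8 ∧ L → J]; rule 9 [R3 → D6]; rule 10 [E8 ∧ A4 → N9]; rule 12 [U3 ∧ K1 → F]. ⇒ new: Q, J, D6, N9, F.
[2] rule 4 [E8 ∧ F → D52]; rule 11 [F ∧ J → G7]; rule 13 [D6 ∧ H3 → P1]. ⇒ new: D52, G7, P1.
[3] rule 1 [G7 → C]. ⇒ new: C.
[4] rule 2 [C ∧ T → S]; rule 6 [C ∧ Q ∧ P1 → M5]. ⇒ new: S, M5.
S appears in round 4, so it is derivable.

yes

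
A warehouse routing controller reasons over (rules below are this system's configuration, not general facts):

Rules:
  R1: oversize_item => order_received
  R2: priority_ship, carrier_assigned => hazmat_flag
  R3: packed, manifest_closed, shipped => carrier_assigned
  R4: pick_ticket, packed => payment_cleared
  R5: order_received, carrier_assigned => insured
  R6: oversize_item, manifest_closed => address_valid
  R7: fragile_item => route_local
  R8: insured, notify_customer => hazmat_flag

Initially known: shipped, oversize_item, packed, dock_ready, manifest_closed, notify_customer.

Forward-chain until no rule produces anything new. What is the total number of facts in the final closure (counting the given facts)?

11

Round 1 fires R1, R3, R6, giving order_received, carrier_assigned, address_valid.
Round 2 fires R5, giving insured.
Round 3 fires R8, giving hazmat_flag.
Closure: {address_valid, carrier_assigned, dock_ready, hazmat_flag, insured, manifest_closed, notify_customer, order_received, oversize_item, packed, shipped} — 11 facts.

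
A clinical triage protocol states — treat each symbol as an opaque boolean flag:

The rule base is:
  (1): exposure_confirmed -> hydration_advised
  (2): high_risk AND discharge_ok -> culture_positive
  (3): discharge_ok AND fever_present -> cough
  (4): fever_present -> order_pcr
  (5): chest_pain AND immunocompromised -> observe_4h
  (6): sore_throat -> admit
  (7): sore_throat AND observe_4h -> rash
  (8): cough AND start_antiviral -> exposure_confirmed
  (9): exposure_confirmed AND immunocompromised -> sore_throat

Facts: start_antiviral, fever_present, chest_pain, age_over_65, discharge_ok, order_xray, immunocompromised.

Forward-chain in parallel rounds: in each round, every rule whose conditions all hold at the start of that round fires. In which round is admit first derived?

Round 1: (3) [discharge_ok AND fever_present -> cough]; (4) [fever_present -> order_pcr]; (5) [chest_pain AND immunocompromised -> observe_4h]. Adds cough, order_pcr, observe_4h.
Round 2: (8) [cough AND start_antiviral -> exposure_confirmed]. Adds exposure_confirmed.
Round 3: (1) [exposure_confirmed -> hydration_advised]; (9) [exposure_confirmed AND immunocompromised -> sore_throat]. Adds hydration_advised, sore_throat.
Round 4: (6) [sore_throat -> admit]; (7) [sore_throat AND observe_4h -> rash]. Adds admit, rash.
admit first appears in round 4.

4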